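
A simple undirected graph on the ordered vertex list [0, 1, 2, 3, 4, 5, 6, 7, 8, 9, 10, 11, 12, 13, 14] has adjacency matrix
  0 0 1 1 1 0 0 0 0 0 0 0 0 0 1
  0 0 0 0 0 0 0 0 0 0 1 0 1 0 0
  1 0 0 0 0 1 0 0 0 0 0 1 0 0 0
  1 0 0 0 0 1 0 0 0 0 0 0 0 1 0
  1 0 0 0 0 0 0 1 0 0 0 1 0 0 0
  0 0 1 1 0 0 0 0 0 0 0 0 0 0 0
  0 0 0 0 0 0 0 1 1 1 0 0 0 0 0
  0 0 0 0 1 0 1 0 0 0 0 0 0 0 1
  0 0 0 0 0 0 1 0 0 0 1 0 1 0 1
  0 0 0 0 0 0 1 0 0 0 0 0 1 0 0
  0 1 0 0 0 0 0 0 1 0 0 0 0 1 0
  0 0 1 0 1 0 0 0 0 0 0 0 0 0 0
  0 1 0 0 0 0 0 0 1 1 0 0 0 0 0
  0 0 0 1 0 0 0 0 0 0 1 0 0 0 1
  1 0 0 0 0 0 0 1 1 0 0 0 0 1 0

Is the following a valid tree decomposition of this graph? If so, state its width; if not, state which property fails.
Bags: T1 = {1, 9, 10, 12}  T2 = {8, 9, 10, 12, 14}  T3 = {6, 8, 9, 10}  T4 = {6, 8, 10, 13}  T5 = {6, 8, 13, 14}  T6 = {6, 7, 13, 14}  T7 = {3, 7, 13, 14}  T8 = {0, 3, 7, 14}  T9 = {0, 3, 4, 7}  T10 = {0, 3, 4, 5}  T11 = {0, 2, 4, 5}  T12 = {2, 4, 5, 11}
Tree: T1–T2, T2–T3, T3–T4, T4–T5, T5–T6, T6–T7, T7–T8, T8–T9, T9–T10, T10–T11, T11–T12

No — bags containing vertex 14 are not connected in the tree.

A tree decomposition must satisfy three properties: every vertex lies in some bag; for every edge, both endpoints lie together in some bag; and for every vertex, the bags containing it form a connected subtree. Here bags containing vertex 14 are not connected in the tree, so the decomposition is invalid.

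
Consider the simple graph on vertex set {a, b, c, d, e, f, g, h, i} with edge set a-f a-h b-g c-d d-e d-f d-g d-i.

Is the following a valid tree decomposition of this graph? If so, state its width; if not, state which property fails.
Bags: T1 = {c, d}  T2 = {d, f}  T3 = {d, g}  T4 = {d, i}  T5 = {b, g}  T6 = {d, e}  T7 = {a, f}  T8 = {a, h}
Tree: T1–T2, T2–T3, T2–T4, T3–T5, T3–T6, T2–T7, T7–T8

Checking the three conditions: (i) the bags cover all of {a, b, c, d, e, f, g, h, i}; (ii) for each edge, some bag contains both endpoints; (iii) the bags containing any fixed vertex form a subtree. All hold, so the decomposition is valid with width 2 − 1 = 1.

Yes; width 1.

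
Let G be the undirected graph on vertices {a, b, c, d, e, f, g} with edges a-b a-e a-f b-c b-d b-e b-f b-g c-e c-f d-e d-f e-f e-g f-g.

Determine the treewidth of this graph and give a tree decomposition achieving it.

Treewidth 3.
One optimal decomposition is:
Bags: B1 = {b, c, e, f}  B2 = {a, b, e, f}  B3 = {b, d, e, f}  B4 = {b, e, f, g}
Tree: B1–B2, B1–B3, B2–B4

Every bag has size at most 4, so the width is 4 − 1 = 3 and tw(G) ≤ 3. Conversely, {b, d, e, f} is a clique of size 4, and the vertices of any clique must share a bag in every tree decomposition; so some bag has ≥ 4 vertices and tw(G) ≥ 3. Combining the bounds, tw(G) = 3.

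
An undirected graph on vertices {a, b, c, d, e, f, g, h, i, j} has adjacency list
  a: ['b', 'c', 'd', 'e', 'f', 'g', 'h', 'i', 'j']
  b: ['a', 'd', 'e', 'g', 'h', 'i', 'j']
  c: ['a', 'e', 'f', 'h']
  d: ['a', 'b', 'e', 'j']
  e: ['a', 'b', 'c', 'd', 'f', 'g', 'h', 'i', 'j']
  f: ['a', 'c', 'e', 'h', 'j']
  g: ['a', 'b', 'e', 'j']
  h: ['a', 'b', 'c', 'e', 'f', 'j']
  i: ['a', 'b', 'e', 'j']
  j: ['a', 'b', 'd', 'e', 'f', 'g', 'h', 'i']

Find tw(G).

4

A width-4 tree decomposition is:
Bags: B1 = {a, e, f, h, j}  B2 = {a, b, e, h, j}  B3 = {a, b, d, e, j}  B4 = {a, b, e, g, j}  B5 = {a, c, e, f, h}  B6 = {a, b, e, i, j}
Tree: B1–B2, B2–B3, B3–B4, B1–B5, B4–B6
The largest bag has 5 vertices, giving width 4; this decomposition certifies tw(G) ≤ 4. On the other hand G contains the 5-clique {a, e, f, h, j}. A clique must lie in a single bag of any decomposition, so no decomposition can have width below 4. The upper and lower bounds meet at 4, so that is the treewidth.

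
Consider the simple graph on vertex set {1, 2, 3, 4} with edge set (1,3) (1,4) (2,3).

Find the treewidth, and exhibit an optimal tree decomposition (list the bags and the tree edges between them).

Treewidth 1.
Bags: B1 = {2, 3}  B2 = {1, 3}  B3 = {1, 4}
Tree: B1–B2, B2–B3

Every bag has size at most 2, so the width is 2 − 1 = 1 and tw(G) ≤ 1. G has an edge, so its treewidth is at least 1. The upper and lower bounds meet at 1, so that is the treewidth.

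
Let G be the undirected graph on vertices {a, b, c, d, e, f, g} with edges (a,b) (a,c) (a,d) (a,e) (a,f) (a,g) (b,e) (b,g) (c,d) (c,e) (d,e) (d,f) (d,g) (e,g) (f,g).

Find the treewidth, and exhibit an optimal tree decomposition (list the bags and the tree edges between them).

Treewidth 3.
One optimal decomposition is:
Bags: B1 = {a, d, e, g}  B2 = {a, c, d, e}  B3 = {a, d, f, g}  B4 = {a, b, e, g}
Tree: B1–B2, B1–B3, B1–B4

Every bag has size at most 4, so the width is 4 − 1 = 3 and tw(G) ≤ 3. Conversely, {a, d, e, g} is a clique of size 4, and the vertices of any clique must share a bag in every tree decomposition; so some bag has ≥ 4 vertices and tw(G) ≥ 3. Combining the bounds, tw(G) = 3.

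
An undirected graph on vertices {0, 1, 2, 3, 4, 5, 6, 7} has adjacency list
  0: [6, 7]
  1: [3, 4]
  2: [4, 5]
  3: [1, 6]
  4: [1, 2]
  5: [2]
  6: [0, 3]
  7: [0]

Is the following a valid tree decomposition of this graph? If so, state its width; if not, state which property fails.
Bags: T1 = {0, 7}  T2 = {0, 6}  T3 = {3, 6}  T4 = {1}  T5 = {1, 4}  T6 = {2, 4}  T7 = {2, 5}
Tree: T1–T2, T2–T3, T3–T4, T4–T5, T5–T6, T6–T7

No — edge (3,1) lies in no bag.

A tree decomposition must satisfy three properties: every vertex lies in some bag; for every edge, both endpoints lie together in some bag; and for every vertex, the bags containing it form a connected subtree. Here edge (3,1) lies in no bag, so the decomposition is invalid.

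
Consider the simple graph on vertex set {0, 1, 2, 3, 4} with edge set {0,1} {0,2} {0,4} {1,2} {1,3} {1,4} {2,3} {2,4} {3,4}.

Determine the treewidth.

A width-3 tree decomposition is:
Bags: B1 = {1, 2, 3, 4}  B2 = {0, 1, 2, 4}
Tree: B1–B2
Every bag has size at most 4, so the width is 4 − 1 = 3 and tw(G) ≤ 3. Conversely, {0, 1, 2, 4} is a clique of size 4, and the vertices of any clique must share a bag in every tree decomposition; so some bag has ≥ 4 vertices and tw(G) ≥ 3. Therefore the treewidth is 3.

3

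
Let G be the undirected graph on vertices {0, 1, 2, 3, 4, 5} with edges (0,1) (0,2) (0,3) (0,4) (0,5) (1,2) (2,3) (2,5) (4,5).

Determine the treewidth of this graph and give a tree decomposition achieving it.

Treewidth 2.
One optimal decomposition is:
Bags: B1 = {0, 4, 5}  B2 = {0, 2, 5}  B3 = {0, 2, 3}  B4 = {0, 1, 2}
Tree: B1–B2, B2–B3, B3–B4

Each bag holds 3 vertices, so the decomposition has width 2, which upper-bounds the treewidth. For the lower bound, the 3 vertices {0, 1, 2} are pairwise adjacent, and any tree decomposition puts a clique entirely inside one bag — forcing width ≥ 2. The upper and lower bounds meet at 2, so that is the treewidth.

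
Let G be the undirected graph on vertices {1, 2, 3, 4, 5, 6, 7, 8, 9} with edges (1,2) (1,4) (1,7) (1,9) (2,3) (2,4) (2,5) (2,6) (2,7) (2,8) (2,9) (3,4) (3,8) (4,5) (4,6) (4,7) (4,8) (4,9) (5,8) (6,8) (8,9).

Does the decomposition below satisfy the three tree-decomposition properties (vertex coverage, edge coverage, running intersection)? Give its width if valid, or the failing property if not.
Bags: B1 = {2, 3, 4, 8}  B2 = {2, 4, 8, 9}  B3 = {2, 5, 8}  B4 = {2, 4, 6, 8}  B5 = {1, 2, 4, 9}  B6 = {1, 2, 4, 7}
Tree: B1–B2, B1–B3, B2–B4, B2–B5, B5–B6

A tree decomposition must satisfy three properties: every vertex lies in some bag; for every edge, both endpoints lie together in some bag; and for every vertex, the bags containing it form a connected subtree. Here edge (4,5) lies in no bag, so the decomposition is invalid.

No — edge (4,5) lies in no bag.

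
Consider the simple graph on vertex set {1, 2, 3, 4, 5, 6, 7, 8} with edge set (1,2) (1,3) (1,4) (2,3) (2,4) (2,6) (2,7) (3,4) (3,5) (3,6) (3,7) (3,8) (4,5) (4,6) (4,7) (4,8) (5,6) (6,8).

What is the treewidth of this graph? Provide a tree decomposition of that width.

Each bag holds 4 vertices, so the decomposition has width 3, which upper-bounds the treewidth. Conversely, {3, 4, 6, 8} is a clique of size 4, and the vertices of any clique must share a bag in every tree decomposition; so some bag has ≥ 4 vertices and tw(G) ≥ 3. Hence tw(G) = 3 exactly.

Treewidth 3.
Bags: B1 = {2, 3, 4, 6}  B2 = {3, 4, 5, 6}  B3 = {1, 2, 3, 4}  B4 = {2, 3, 4, 7}  B5 = {3, 4, 6, 8}
Tree: B1–B2, B1–B3, B3–B4, B2–B5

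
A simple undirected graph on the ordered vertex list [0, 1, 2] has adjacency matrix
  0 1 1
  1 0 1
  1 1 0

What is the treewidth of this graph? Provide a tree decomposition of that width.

With just one bag of size 3, the width is 3 − 1 = 2, so tw(G) ≤ 2. For the lower bound, the 3 vertices {0, 1, 2} are pairwise adjacent, and any tree decomposition puts a clique entirely inside one bag — forcing width ≥ 2. Hence tw(G) = 2 exactly.

Treewidth 2.
One optimal decomposition is:
Bags: B1 = {0, 1, 2}
Tree: (single bag)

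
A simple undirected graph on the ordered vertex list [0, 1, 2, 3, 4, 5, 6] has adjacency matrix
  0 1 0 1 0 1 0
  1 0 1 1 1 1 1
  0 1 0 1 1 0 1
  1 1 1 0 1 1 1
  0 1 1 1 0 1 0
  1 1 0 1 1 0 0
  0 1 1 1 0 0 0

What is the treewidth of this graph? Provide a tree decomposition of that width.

Treewidth 3.
One such decomposition:
Bags: B1 = {1, 2, 3, 4}  B2 = {1, 3, 4, 5}  B3 = {1, 2, 3, 6}  B4 = {0, 1, 3, 5}
Tree: B1–B2, B1–B3, B2–B4

Each bag holds 4 vertices, so the decomposition has width 3, which upper-bounds the treewidth. For the lower bound, the 4 vertices {0, 1, 3, 5} are pairwise adjacent, and any tree decomposition puts a clique entirely inside one bag — forcing width ≥ 3. The upper and lower bounds meet at 3, so that is the treewidth.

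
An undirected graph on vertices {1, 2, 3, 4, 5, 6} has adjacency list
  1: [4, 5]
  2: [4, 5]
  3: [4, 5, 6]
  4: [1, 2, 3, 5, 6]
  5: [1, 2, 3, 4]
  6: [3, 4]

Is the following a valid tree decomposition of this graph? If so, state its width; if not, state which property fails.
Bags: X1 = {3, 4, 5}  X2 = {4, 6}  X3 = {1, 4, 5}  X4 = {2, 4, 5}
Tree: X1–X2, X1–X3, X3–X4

A tree decomposition must satisfy three properties: every vertex lies in some bag; for every edge, both endpoints lie together in some bag; and for every vertex, the bags containing it form a connected subtree. Here edge (3,6) lies in no bag, so the decomposition is invalid.

No — edge (3,6) lies in no bag.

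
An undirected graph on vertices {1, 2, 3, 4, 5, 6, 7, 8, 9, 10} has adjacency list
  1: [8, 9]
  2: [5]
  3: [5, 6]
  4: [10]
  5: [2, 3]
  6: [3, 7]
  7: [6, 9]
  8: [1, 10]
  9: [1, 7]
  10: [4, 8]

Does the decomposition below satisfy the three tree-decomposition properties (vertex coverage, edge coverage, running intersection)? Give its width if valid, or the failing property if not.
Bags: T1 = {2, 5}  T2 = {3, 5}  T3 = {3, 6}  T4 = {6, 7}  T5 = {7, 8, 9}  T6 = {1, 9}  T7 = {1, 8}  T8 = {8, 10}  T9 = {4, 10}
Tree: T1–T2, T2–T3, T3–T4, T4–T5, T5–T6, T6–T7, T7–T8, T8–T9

A tree decomposition must satisfy three properties: every vertex lies in some bag; for every edge, both endpoints lie together in some bag; and for every vertex, the bags containing it form a connected subtree. Here bags containing vertex 8 are not connected in the tree, so the decomposition is invalid.

No — bags containing vertex 8 are not connected in the tree.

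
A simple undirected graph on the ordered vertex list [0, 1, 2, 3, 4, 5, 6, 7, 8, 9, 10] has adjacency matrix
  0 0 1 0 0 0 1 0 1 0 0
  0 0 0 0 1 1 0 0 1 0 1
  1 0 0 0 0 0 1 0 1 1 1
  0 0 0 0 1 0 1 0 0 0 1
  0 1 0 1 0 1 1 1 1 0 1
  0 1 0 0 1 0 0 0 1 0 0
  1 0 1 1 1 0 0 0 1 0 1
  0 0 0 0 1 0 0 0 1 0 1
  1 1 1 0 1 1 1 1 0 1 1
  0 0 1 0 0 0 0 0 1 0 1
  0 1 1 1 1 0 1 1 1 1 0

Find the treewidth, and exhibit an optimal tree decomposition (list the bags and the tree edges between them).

Each bag holds 4 vertices, so the decomposition has width 3, which upper-bounds the treewidth. For the lower bound, the 4 vertices {0, 2, 6, 8} are pairwise adjacent, and any tree decomposition puts a clique entirely inside one bag — forcing width ≥ 3. Combining the bounds, tw(G) = 3.

Treewidth 3.
One such decomposition:
Bags: B1 = {4, 7, 8, 10}  B2 = {4, 6, 8, 10}  B3 = {2, 6, 8, 10}  B4 = {1, 4, 8, 10}  B5 = {3, 4, 6, 10}  B6 = {0, 2, 6, 8}  B7 = {2, 8, 9, 10}  B8 = {1, 4, 5, 8}
Tree: B1–B2, B2–B3, B2–B4, B2–B5, B3–B6, B3–B7, B4–B8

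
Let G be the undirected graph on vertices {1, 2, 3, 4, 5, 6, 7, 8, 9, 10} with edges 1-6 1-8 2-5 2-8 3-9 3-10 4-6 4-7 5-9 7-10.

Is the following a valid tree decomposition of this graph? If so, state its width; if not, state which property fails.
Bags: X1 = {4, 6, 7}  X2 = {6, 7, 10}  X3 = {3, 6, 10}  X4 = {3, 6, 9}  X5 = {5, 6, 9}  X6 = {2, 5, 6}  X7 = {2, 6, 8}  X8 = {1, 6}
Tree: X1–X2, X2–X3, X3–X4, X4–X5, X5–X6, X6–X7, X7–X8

No — edge (8,1) lies in no bag.

A tree decomposition must satisfy three properties: every vertex lies in some bag; for every edge, both endpoints lie together in some bag; and for every vertex, the bags containing it form a connected subtree. Here edge (8,1) lies in no bag, so the decomposition is invalid.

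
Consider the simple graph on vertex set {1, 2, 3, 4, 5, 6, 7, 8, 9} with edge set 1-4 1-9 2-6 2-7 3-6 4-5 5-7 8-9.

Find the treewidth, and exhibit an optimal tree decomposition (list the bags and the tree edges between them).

Treewidth 1.
One such decomposition:
Bags: B1 = {3, 6}  B2 = {2, 6}  B3 = {2, 7}  B4 = {5, 7}  B5 = {4, 5}  B6 = {1, 4}  B7 = {1, 9}  B8 = {8, 9}
Tree: B1–B2, B2–B3, B3–B4, B4–B5, B5–B6, B6–B7, B7–B8

The largest bag has 2 vertices, giving width 1; this decomposition certifies tw(G) ≤ 1. G has an edge, so its treewidth is at least 1. Therefore the treewidth is 1.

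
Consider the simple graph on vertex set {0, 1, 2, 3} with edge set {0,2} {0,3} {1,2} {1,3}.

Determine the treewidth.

A width-2 tree decomposition is:
Bags: B1 = {0, 1, 3}  B2 = {0, 1, 2}
Tree: B1–B2
Every bag has size at most 3, so the width is 3 − 1 = 2 and tw(G) ≤ 2. Since 1–3–0–2–1 is a cycle in G, G is not acyclic. Forests are exactly the graphs of treewidth ≤ 1, so tw(G) ≥ 2. Hence tw(G) = 2 exactly.

2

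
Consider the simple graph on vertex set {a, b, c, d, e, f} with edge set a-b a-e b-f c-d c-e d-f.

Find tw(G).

A width-2 tree decomposition is:
Bags: B1 = {a, c, e}  B2 = {a, b, c}  B3 = {b, c, f}  B4 = {c, d, f}
Tree: B1–B2, B2–B3, B3–B4
The largest bag has 3 vertices, giving width 2; this decomposition certifies tw(G) ≤ 2. The edges c–e–a–b–f–d–c form a cycle, so G is not a tree and its treewidth is at least 2. Combining the bounds, tw(G) = 2.

2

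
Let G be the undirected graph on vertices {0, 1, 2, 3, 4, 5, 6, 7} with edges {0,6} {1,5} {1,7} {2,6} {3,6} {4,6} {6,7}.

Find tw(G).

1

A width-1 tree decomposition is:
Bags: B1 = {2, 6}  B2 = {3, 6}  B3 = {6, 7}  B4 = {1, 7}  B5 = {4, 6}  B6 = {0, 6}  B7 = {1, 5}
Tree: B1–B2, B1–B3, B3–B4, B1–B5, B5–B6, B4–B7
Each bag holds 2 vertices, so the decomposition has width 1, which upper-bounds the treewidth. G has an edge, so its treewidth is at least 1. Combining the bounds, tw(G) = 1.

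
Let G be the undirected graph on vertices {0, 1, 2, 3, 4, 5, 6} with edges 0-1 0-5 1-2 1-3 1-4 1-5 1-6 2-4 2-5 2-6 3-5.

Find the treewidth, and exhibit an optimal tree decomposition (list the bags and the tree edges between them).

Every bag has size at most 3, so the width is 3 − 1 = 2 and tw(G) ≤ 2. Conversely, {0, 1, 5} is a clique of size 3, and the vertices of any clique must share a bag in every tree decomposition; so some bag has ≥ 3 vertices and tw(G) ≥ 2. Therefore the treewidth is 2.

Treewidth 2.
One optimal decomposition is:
Bags: B1 = {1, 2, 5}  B2 = {0, 1, 5}  B3 = {1, 2, 4}  B4 = {1, 2, 6}  B5 = {1, 3, 5}
Tree: B1–B2, B1–B3, B1–B4, B2–B5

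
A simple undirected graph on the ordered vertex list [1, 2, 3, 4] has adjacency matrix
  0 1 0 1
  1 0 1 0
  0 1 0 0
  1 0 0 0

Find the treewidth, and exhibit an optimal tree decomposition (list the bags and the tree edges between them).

Treewidth 1.
One optimal decomposition is:
Bags: B1 = {2, 3}  B2 = {1, 2}  B3 = {1, 4}
Tree: B1–B2, B2–B3

Each bag holds 2 vertices, so the decomposition has width 1, which upper-bounds the treewidth. Any graph with an edge has treewidth ≥ 1, and G has the edge 3–2. Therefore the treewidth is 1.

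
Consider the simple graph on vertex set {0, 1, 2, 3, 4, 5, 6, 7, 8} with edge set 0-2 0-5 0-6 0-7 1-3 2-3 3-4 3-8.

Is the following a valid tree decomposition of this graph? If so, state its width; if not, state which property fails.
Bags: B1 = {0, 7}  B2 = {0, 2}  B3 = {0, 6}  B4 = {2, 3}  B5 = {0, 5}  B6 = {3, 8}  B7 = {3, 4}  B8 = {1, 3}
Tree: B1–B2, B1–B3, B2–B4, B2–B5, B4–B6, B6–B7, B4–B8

Checking the three conditions: (i) the bags cover all of {0, 1, 2, 3, 4, 5, 6, 7, 8}; (ii) for each edge, some bag contains both endpoints; (iii) the bags containing any fixed vertex form a subtree. All hold, so the decomposition is valid with width 2 − 1 = 1.

Yes; width 1.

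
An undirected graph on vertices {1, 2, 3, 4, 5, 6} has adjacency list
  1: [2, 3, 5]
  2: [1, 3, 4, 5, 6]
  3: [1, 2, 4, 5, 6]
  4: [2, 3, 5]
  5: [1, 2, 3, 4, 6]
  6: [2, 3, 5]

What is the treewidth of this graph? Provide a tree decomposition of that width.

Treewidth 3.
One optimal decomposition is:
Bags: B1 = {1, 2, 3, 5}  B2 = {2, 3, 5, 6}  B3 = {2, 3, 4, 5}
Tree: B1–B2, B1–B3

Every bag has size at most 4, so the width is 4 − 1 = 3 and tw(G) ≤ 3. On the other hand G contains the 4-clique {1, 2, 3, 5}. A clique must lie in a single bag of any decomposition, so no decomposition can have width below 3. Combining the bounds, tw(G) = 3.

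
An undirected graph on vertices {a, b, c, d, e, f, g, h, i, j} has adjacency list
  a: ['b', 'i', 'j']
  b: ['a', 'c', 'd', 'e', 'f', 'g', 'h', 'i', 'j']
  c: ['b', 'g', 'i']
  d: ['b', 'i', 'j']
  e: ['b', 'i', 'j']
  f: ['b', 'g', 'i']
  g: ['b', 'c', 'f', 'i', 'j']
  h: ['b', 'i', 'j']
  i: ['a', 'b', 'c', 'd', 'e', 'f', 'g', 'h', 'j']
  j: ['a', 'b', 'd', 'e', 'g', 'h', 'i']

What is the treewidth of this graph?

3

A width-3 tree decomposition is:
Bags: B1 = {b, d, i, j}  B2 = {b, g, i, j}  B3 = {b, f, g, i}  B4 = {b, h, i, j}  B5 = {a, b, i, j}  B6 = {b, c, g, i}  B7 = {b, e, i, j}
Tree: B1–B2, B2–B3, B2–B4, B4–B5, B2–B6, B4–B7
Every bag has size at most 4, so the width is 4 − 1 = 3 and tw(G) ≤ 3. On the other hand G contains the 4-clique {b, d, i, j}. A clique must lie in a single bag of any decomposition, so no decomposition can have width below 3. Therefore the treewidth is 3.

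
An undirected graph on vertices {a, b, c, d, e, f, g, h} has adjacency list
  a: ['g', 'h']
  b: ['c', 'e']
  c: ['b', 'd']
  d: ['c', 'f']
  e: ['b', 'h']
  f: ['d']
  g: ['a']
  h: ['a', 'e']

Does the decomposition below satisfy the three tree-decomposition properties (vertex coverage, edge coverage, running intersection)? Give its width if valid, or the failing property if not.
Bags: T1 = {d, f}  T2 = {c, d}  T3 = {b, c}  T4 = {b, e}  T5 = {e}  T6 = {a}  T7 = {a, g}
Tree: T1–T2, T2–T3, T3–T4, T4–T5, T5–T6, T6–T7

A tree decomposition must satisfy three properties: every vertex lies in some bag; for every edge, both endpoints lie together in some bag; and for every vertex, the bags containing it form a connected subtree. Here vertex h appears in no bag, so the decomposition is invalid.

No — vertex h appears in no bag.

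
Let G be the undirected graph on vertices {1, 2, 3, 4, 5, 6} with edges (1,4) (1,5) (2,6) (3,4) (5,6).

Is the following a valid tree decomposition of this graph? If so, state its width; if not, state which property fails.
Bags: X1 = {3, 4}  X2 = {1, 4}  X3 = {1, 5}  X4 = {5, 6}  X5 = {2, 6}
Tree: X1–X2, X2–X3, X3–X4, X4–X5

Yes; width 1.

Checking the three conditions: (i) the bags cover all of {1, 2, 3, 4, 5, 6}; (ii) for each edge, some bag contains both endpoints; (iii) the bags containing any fixed vertex form a subtree. All hold, so the decomposition is valid with width 2 − 1 = 1.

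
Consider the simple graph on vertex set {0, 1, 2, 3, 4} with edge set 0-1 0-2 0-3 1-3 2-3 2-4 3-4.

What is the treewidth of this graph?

A width-2 tree decomposition is:
Bags: B1 = {0, 1, 3}  B2 = {0, 2, 3}  B3 = {2, 3, 4}
Tree: B1–B2, B2–B3
Every bag has size at most 3, so the width is 3 − 1 = 2 and tw(G) ≤ 2. Conversely, {0, 1, 3} is a clique of size 3, and the vertices of any clique must share a bag in every tree decomposition; so some bag has ≥ 3 vertices and tw(G) ≥ 2. The upper and lower bounds meet at 2, so that is the treewidth.

2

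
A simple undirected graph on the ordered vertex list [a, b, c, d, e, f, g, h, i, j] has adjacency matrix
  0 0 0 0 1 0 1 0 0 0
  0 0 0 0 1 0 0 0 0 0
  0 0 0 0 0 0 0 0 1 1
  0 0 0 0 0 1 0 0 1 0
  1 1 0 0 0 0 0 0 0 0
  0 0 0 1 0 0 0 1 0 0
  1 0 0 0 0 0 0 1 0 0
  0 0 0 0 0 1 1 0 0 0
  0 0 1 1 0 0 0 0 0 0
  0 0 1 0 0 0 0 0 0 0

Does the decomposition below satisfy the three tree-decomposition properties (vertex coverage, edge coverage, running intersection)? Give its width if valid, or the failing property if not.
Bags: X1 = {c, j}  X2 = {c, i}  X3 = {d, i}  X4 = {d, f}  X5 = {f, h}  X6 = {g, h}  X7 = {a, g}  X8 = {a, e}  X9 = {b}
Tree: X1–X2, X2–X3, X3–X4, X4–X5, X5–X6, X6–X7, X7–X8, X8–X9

No — edge (e,b) lies in no bag.

A tree decomposition must satisfy three properties: every vertex lies in some bag; for every edge, both endpoints lie together in some bag; and for every vertex, the bags containing it form a connected subtree. Here edge (e,b) lies in no bag, so the decomposition is invalid.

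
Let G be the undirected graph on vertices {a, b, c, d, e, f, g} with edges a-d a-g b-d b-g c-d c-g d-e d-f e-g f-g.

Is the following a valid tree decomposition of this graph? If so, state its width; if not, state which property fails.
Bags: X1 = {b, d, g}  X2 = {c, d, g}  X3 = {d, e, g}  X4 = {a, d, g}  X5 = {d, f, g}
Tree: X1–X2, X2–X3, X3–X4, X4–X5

Every vertex of G appears in some bag (union = {a, b, c, d, e, f, g}); every edge is covered by a bag; and for each vertex v the set of bags containing v is connected in the bag tree. The decomposition is therefore valid. The largest bag has 3 vertices, so the width is 2.

Yes; width 2.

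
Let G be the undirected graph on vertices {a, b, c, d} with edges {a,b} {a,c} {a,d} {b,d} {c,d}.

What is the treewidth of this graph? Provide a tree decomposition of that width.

Treewidth 2.
One such decomposition:
Bags: B1 = {a, c, d}  B2 = {a, b, d}
Tree: B1–B2

Every bag has size at most 3, so the width is 3 − 1 = 2 and tw(G) ≤ 2. For the lower bound, the 3 vertices {a, c, d} are pairwise adjacent, and any tree decomposition puts a clique entirely inside one bag — forcing width ≥ 2. Combining the bounds, tw(G) = 2.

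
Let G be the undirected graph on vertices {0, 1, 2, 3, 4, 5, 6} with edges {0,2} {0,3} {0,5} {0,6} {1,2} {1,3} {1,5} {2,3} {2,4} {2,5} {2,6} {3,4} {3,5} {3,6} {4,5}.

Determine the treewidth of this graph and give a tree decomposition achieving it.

Each bag holds 4 vertices, so the decomposition has width 3, which upper-bounds the treewidth. On the other hand G contains the 4-clique {0, 2, 3, 5}. A clique must lie in a single bag of any decomposition, so no decomposition can have width below 3. Therefore the treewidth is 3.

Treewidth 3.
Bags: B1 = {0, 2, 3, 5}  B2 = {0, 2, 3, 6}  B3 = {1, 2, 3, 5}  B4 = {2, 3, 4, 5}
Tree: B1–B2, B1–B3, B1–B4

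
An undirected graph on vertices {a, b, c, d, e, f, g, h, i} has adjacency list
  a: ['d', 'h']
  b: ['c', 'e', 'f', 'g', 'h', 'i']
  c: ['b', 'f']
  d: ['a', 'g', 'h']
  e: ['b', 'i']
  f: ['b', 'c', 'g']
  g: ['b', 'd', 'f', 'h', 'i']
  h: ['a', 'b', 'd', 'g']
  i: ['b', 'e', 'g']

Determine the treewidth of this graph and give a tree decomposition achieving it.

Each bag holds 3 vertices, so the decomposition has width 2, which upper-bounds the treewidth. On the other hand G contains the 3-clique {d, g, h}. A clique must lie in a single bag of any decomposition, so no decomposition can have width below 2. The upper and lower bounds meet at 2, so that is the treewidth.

Treewidth 2.
Bags: B1 = {d, g, h}  B2 = {b, g, h}  B3 = {b, f, g}  B4 = {b, g, i}  B5 = {b, e, i}  B6 = {b, c, f}  B7 = {a, d, h}
Tree: B1–B2, B2–B3, B2–B4, B4–B5, B3–B6, B1–B7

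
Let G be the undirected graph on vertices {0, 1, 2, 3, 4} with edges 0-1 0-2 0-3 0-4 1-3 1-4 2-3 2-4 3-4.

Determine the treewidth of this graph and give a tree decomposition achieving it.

Treewidth 3.
One optimal decomposition is:
Bags: B1 = {0, 1, 3, 4}  B2 = {0, 2, 3, 4}
Tree: B1–B2

Each bag holds 4 vertices, so the decomposition has width 3, which upper-bounds the treewidth. For the lower bound, the 4 vertices {0, 1, 3, 4} are pairwise adjacent, and any tree decomposition puts a clique entirely inside one bag — forcing width ≥ 3. Therefore the treewidth is 3.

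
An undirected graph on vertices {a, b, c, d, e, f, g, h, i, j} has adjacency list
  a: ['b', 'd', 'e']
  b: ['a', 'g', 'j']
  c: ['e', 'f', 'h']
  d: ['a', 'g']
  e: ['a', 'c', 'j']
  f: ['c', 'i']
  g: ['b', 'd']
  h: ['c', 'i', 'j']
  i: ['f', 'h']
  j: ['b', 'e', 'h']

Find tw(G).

A width-2 tree decomposition is:
Bags: B1 = {b, d, g}  B2 = {a, b, d}  B3 = {a, b, j}  B4 = {a, e, j}  B5 = {e, h, j}  B6 = {c, e, h}  B7 = {c, h, i}  B8 = {c, f, i}
Tree: B1–B2, B2–B3, B3–B4, B4–B5, B5–B6, B6–B7, B7–B8
The largest bag has 3 vertices, giving width 2; this decomposition certifies tw(G) ≤ 2. For the lower bound, G contains the cycle g–d–a–b–g, so G is not a forest; only forests have treewidth ≤ 1, hence tw(G) ≥ 2. Combining the bounds, tw(G) = 2.

2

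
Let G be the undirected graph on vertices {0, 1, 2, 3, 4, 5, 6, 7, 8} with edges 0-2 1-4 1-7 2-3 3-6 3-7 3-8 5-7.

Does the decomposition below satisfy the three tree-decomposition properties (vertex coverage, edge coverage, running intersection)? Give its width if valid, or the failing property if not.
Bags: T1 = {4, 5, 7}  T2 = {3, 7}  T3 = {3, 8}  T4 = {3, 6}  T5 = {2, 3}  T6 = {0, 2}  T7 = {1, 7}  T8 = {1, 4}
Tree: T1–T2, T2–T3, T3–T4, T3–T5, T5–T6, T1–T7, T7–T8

A tree decomposition must satisfy three properties: every vertex lies in some bag; for every edge, both endpoints lie together in some bag; and for every vertex, the bags containing it form a connected subtree. Here bags containing vertex 4 are not connected in the tree, so the decomposition is invalid.

No — bags containing vertex 4 are not connected in the tree.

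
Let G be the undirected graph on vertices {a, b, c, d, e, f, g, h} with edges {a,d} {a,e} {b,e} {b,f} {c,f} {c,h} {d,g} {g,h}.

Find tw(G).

2

A width-2 tree decomposition is:
Bags: B1 = {c, g, h}  B2 = {c, d, g}  B3 = {a, c, d}  B4 = {a, c, e}  B5 = {b, c, e}  B6 = {b, c, f}
Tree: B1–B2, B2–B3, B3–B4, B4–B5, B5–B6
Each bag holds 3 vertices, so the decomposition has width 2, which upper-bounds the treewidth. The edges c–h–g–d–a–e–b–f–c form a cycle, so G is not a tree and its treewidth is at least 2. Hence tw(G) = 2 exactly.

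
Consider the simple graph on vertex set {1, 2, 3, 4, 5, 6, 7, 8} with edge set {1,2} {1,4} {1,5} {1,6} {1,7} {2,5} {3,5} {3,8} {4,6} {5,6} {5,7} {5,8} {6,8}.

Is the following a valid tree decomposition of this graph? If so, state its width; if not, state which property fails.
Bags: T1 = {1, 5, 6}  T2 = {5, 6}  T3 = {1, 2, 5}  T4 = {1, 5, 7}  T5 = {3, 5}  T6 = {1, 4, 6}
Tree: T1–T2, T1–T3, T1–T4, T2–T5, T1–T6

No — vertex 8 appears in no bag.

A tree decomposition must satisfy three properties: every vertex lies in some bag; for every edge, both endpoints lie together in some bag; and for every vertex, the bags containing it form a connected subtree. Here vertex 8 appears in no bag, so the decomposition is invalid.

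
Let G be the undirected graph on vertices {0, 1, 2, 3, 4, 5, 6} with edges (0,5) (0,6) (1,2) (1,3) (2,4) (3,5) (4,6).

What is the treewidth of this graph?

2

A width-2 tree decomposition is:
Bags: B1 = {1, 3, 5}  B2 = {1, 2, 5}  B3 = {2, 4, 5}  B4 = {4, 5, 6}  B5 = {0, 5, 6}
Tree: B1–B2, B2–B3, B3–B4, B4–B5
Each bag holds 3 vertices, so the decomposition has width 2, which upper-bounds the treewidth. The edges 5–3–1–2–4–6–0–5 form a cycle, so G is not a tree and its treewidth is at least 2. The upper and lower bounds meet at 2, so that is the treewidth.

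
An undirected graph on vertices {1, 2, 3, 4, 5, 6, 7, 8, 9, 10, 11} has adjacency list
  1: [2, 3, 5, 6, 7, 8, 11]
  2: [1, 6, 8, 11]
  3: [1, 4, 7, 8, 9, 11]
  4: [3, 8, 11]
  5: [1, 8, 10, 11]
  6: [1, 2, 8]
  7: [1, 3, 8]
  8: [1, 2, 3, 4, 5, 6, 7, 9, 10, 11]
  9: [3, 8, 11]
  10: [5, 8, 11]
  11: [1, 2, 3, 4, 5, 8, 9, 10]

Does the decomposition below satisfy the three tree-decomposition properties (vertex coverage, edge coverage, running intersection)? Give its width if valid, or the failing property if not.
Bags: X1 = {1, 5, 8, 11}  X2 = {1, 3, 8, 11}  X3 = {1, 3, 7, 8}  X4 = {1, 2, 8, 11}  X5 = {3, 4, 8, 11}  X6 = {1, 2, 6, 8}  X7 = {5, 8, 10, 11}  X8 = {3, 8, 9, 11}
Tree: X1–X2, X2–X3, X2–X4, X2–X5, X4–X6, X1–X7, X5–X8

Yes; width 3.

Vertex coverage: the bags together contain {1, 2, 3, 4, 5, 6, 7, 8, 9, 10, 11}, the full vertex set. Edge coverage: each edge of G has both endpoints in at least one bag. Running intersection: for every vertex, the bags containing it form a connected subtree. All three properties hold, so this is a valid tree decomposition of width max|bag| − 1 = 3, and hence tw(G) ≤ 3.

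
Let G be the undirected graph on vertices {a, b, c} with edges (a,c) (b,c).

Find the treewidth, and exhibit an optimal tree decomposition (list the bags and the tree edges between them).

Treewidth 1.
Bags: B1 = {b, c}  B2 = {a, c}
Tree: B1–B2

Every bag has size at most 2, so the width is 2 − 1 = 1 and tw(G) ≤ 1. G has an edge, so its treewidth is at least 1. Hence tw(G) = 1 exactly.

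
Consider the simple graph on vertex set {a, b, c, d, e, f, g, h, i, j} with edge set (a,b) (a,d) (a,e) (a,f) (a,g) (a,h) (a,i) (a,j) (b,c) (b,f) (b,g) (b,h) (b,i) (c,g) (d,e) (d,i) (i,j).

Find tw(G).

A width-2 tree decomposition is:
Bags: B1 = {a, b, g}  B2 = {a, b, i}  B3 = {a, i, j}  B4 = {b, c, g}  B5 = {a, d, i}  B6 = {a, d, e}  B7 = {a, b, h}  B8 = {a, b, f}
Tree: B1–B2, B2–B3, B1–B4, B3–B5, B5–B6, B2–B7, B1–B8
Every bag has size at most 3, so the width is 3 − 1 = 2 and tw(G) ≤ 2. Conversely, {b, c, g} is a clique of size 3, and the vertices of any clique must share a bag in every tree decomposition; so some bag has ≥ 3 vertices and tw(G) ≥ 2. Hence tw(G) = 2 exactly.

2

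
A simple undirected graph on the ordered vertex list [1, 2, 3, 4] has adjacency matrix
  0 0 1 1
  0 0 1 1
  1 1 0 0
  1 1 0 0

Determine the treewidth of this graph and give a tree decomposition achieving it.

Every bag has size at most 3, so the width is 3 − 1 = 2 and tw(G) ≤ 2. The edges 4–2–3–1–4 form a cycle, so G is not a tree and its treewidth is at least 2. Therefore the treewidth is 2.

Treewidth 2.
One such decomposition:
Bags: B1 = {2, 3, 4}  B2 = {1, 3, 4}
Tree: B1–B2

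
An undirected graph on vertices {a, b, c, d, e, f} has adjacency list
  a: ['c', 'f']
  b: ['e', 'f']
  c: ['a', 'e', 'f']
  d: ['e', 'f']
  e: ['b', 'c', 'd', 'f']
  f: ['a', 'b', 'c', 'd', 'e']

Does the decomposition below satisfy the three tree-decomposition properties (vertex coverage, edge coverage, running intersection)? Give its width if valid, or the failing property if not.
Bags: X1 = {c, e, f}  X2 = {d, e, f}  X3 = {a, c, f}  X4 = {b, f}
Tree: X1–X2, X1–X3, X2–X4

A tree decomposition must satisfy three properties: every vertex lies in some bag; for every edge, both endpoints lie together in some bag; and for every vertex, the bags containing it form a connected subtree. Here edge (e,b) lies in no bag, so the decomposition is invalid.

No — edge (e,b) lies in no bag.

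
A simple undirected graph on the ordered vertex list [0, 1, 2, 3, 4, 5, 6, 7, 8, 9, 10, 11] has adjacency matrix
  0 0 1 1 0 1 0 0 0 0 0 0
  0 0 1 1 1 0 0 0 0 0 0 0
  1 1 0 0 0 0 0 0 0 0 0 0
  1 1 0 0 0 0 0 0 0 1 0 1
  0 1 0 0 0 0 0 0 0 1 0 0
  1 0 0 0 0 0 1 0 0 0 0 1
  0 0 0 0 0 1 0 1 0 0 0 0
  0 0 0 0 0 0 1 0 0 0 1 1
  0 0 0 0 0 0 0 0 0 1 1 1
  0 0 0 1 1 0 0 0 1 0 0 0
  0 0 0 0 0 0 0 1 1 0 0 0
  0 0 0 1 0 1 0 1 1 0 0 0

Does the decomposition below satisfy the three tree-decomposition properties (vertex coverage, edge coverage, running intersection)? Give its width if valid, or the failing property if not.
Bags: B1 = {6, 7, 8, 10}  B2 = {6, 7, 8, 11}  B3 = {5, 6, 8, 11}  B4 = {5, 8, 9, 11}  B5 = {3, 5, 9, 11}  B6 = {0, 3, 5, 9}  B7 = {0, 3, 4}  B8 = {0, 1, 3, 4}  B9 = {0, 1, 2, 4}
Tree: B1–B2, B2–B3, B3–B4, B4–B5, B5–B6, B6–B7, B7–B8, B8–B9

A tree decomposition must satisfy three properties: every vertex lies in some bag; for every edge, both endpoints lie together in some bag; and for every vertex, the bags containing it form a connected subtree. Here edge (9,4) lies in no bag, so the decomposition is invalid.

No — edge (9,4) lies in no bag.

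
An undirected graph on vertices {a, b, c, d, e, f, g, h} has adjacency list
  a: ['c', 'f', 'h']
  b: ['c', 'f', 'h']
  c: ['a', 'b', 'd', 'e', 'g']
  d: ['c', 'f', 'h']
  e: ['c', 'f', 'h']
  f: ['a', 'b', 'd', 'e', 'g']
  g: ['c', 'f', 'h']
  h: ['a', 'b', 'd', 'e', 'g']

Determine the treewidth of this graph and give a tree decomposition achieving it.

Treewidth 3.
One optimal decomposition is:
Bags: B1 = {c, d, f, h}  B2 = {b, c, f, h}  B3 = {c, f, g, h}  B4 = {a, c, f, h}  B5 = {c, e, f, h}
Tree: B1–B2, B2–B3, B3–B4, B4–B5

The largest bag has 4 vertices, giving width 3; this decomposition certifies tw(G) ≤ 3. For the lower bound: the 4 vertex sets {c,d}, {b,f}, {h}, {g} are disjoint, each induces a connected subgraph, and every pair is joined by at least one edge of G. Contracting each set to a single vertex therefore yields K_{4} as a minor, and since treewidth is minor-monotone, tw(G) ≥ tw(K_{4}) = 3. Hence tw(G) = 3 exactly.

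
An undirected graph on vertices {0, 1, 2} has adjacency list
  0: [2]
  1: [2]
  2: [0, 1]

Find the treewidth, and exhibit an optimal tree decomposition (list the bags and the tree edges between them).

Treewidth 1.
Bags: B1 = {1, 2}  B2 = {0, 2}
Tree: B1–B2

Every bag has size at most 2, so the width is 2 − 1 = 1 and tw(G) ≤ 1. Since G has at least one edge (e.g. 2–1), it is not an edgeless graph, so tw(G) ≥ 1. Hence tw(G) = 1 exactly.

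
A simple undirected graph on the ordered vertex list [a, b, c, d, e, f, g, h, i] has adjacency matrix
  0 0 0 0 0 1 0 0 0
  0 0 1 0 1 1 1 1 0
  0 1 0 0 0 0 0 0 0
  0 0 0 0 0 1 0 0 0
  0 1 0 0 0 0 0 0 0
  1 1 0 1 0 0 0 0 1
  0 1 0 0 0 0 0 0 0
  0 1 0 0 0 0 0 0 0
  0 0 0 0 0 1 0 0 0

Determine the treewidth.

1

A width-1 tree decomposition is:
Bags: B1 = {b, f}  B2 = {f, i}  B3 = {d, f}  B4 = {b, g}  B5 = {b, e}  B6 = {b, c}  B7 = {a, f}  B8 = {b, h}
Tree: B1–B2, B2–B3, B1–B4, B4–B5, B1–B6, B3–B7, B1–B8
Each bag holds 2 vertices, so the decomposition has width 1, which upper-bounds the treewidth. Any graph with an edge has treewidth ≥ 1, and G has the edge f–b. Hence tw(G) = 1 exactly.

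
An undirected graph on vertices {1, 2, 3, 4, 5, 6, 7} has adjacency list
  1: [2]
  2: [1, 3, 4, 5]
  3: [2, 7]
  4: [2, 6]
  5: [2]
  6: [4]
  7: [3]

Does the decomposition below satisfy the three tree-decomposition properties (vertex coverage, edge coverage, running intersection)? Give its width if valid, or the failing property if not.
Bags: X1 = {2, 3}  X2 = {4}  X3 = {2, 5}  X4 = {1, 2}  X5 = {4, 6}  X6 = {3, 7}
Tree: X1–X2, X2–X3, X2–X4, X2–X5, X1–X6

A tree decomposition must satisfy three properties: every vertex lies in some bag; for every edge, both endpoints lie together in some bag; and for every vertex, the bags containing it form a connected subtree. Here edge (2,4) lies in no bag, so the decomposition is invalid.

No — edge (2,4) lies in no bag.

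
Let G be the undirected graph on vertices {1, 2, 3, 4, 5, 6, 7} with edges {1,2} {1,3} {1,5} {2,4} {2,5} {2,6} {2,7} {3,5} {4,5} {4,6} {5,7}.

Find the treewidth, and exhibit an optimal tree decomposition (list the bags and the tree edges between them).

Treewidth 2.
One such decomposition:
Bags: B1 = {1, 2, 5}  B2 = {1, 3, 5}  B3 = {2, 5, 7}  B4 = {2, 4, 5}  B5 = {2, 4, 6}
Tree: B1–B2, B1–B3, B3–B4, B4–B5

Each bag holds 3 vertices, so the decomposition has width 2, which upper-bounds the treewidth. For the lower bound, the 3 vertices {1, 2, 5} are pairwise adjacent, and any tree decomposition puts a clique entirely inside one bag — forcing width ≥ 2. The upper and lower bounds meet at 2, so that is the treewidth.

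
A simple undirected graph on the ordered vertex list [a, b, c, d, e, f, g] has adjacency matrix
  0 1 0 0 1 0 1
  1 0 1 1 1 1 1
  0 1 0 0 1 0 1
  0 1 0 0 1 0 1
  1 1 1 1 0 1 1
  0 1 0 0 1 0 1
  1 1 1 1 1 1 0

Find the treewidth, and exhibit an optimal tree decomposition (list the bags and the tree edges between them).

The largest bag has 4 vertices, giving width 3; this decomposition certifies tw(G) ≤ 3. On the other hand G contains the 4-clique {b, d, e, g}. A clique must lie in a single bag of any decomposition, so no decomposition can have width below 3. The upper and lower bounds meet at 3, so that is the treewidth.

Treewidth 3.
One optimal decomposition is:
Bags: B1 = {b, e, f, g}  B2 = {b, d, e, g}  B3 = {a, b, e, g}  B4 = {b, c, e, g}
Tree: B1–B2, B2–B3, B1–B4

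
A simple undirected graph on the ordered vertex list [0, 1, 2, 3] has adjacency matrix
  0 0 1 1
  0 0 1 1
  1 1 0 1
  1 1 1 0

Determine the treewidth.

A width-2 tree decomposition is:
Bags: B1 = {0, 2, 3}  B2 = {1, 2, 3}
Tree: B1–B2
Each bag holds 3 vertices, so the decomposition has width 2, which upper-bounds the treewidth. For the lower bound, the 3 vertices {0, 2, 3} are pairwise adjacent, and any tree decomposition puts a clique entirely inside one bag — forcing width ≥ 2. The upper and lower bounds meet at 2, so that is the treewidth.

2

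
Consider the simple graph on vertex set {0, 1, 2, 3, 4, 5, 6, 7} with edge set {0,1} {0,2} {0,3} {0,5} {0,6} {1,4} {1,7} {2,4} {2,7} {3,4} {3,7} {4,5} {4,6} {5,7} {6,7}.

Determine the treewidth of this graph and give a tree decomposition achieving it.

Each bag holds 4 vertices, so the decomposition has width 3, which upper-bounds the treewidth. For the lower bound: the 4 vertex sets {6,7}, {2,4}, {0}, {1} are disjoint, each induces a connected subgraph, and every pair is joined by at least one edge of G. Contracting each set to a single vertex therefore yields K_{4} as a minor, and since treewidth is minor-monotone, tw(G) ≥ tw(K_{4}) = 3. The upper and lower bounds meet at 3, so that is the treewidth.

Treewidth 3.
One optimal decomposition is:
Bags: B1 = {0, 4, 6, 7}  B2 = {0, 2, 4, 7}  B3 = {0, 1, 4, 7}  B4 = {0, 3, 4, 7}  B5 = {0, 4, 5, 7}
Tree: B1–B2, B2–B3, B3–B4, B4–B5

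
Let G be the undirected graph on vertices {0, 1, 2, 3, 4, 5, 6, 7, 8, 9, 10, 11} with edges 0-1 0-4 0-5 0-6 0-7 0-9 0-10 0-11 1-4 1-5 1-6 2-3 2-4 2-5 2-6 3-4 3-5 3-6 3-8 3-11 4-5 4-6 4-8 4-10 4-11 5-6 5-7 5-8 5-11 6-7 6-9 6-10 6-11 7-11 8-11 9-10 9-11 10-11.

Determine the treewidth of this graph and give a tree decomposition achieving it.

Treewidth 4.
One optimal decomposition is:
Bags: B1 = {0, 4, 6, 10, 11}  B2 = {0, 4, 5, 6, 11}  B3 = {3, 4, 5, 6, 11}  B4 = {0, 1, 4, 5, 6}  B5 = {0, 6, 9, 10, 11}  B6 = {3, 4, 5, 8, 11}  B7 = {2, 3, 4, 5, 6}  B8 = {0, 5, 6, 7, 11}
Tree: B1–B2, B2–B3, B2–B4, B1–B5, B3–B6, B3–B7, B2–B8

Each bag holds 5 vertices, so the decomposition has width 4, which upper-bounds the treewidth. On the other hand G contains the 5-clique {3, 4, 5, 8, 11}. A clique must lie in a single bag of any decomposition, so no decomposition can have width below 4. Therefore the treewidth is 4.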